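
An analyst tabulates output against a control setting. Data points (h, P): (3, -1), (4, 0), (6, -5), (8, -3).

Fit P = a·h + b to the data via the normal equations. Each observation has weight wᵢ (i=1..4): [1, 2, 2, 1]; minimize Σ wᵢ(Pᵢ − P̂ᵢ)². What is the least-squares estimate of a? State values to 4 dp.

a = -0.8713

The normal system AᵀWA·[a, b]ᵀ = AᵀWP is [[177, 31]; [31, 6]]·[a, b]ᵀ = [-87, -14]ᵀ.
Δ = 177·6 − 31² = 101.
a = ((-87)·6 − 31·(-14))/101 = -88/101; b = (177·(-14) − 31·(-87))/101 = 219/101.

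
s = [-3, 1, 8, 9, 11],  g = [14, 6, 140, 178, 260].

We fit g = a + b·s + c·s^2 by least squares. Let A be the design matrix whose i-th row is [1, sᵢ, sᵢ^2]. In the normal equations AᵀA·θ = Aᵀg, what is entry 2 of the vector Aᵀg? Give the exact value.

Entry 2 ↔ basis s, so (Aᵀg)_{2} = Σᵢ (s)·gᵢ = (-3)·(14) + (1)·(6) + (8)·(140) + (9)·(178) + (11)·(260) = 5546.

5546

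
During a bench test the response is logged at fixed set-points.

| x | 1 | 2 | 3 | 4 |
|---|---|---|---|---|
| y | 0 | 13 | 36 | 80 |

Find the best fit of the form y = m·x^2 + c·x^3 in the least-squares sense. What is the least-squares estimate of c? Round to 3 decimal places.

c = 0.988

Entries of MᵀM: Σx^2·x^2 = 354, Σx^2·x^3 = 1300, Σx^3·x^3 = 4890.
For Mᵀy: Σx^2·y = 1656, Σx^3·y = 6196.
Δ = 354·4890 − 1300² = 41060.
m = (1656·4890 − 1300·6196)/41060 = 2152/2053; c = (354·6196 − 1300·1656)/41060 = 10146/10265.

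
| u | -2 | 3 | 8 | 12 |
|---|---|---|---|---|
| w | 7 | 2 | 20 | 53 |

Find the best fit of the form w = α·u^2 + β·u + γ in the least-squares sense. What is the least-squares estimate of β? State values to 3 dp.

β = -1.578

Entries of MᵀM: Σu^2·u^2 = 24929, Σu^2·u = 2259, Σu^2 = 221, Σu·u = 221, Σu = 21, Σ1 = 4.
For Mᵀw: Σu^2·w = 8958, Σu·w = 788, Σw = 82.
Normal equations: [[24929, 2259, 221]; [2259, 221, 21]; [221, 21, 4]]·[α, β, γ]ᵀ = [8958, 788, 82]ᵀ.
Inverting the 3×3 Gram matrix, [α, β, γ]ᵀ = [39017/80540, -25421/16108, 81341/40270]ᵀ.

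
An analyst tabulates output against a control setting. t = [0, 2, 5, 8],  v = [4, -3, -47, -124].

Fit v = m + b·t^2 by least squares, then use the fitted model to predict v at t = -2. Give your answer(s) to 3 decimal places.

v̂ = -3.843

Compute the Gram sums: Σ1 = 4, Σt^2 = 93, Σt^2·t^2 = 4737.
Moment sums: Σv = -170, Σt^2·v = -9123.
MᵀM·[m, b]ᵀ = Mᵀv becomes [[4, 93]; [93, 4737]]·[m, b]ᵀ = [-170, -9123]ᵀ.
Determinant 4·4737 − 93² = 10299.
m = ((-170)·4737 − 93·(-9123))/10299 = 14383/3433; b = (4·(-9123) − 93·(-170))/10299 = -6894/3433.
At t = -2: v̂ = (14383/3433)·(1) + (-6894/3433)·(4) = -13193/3433.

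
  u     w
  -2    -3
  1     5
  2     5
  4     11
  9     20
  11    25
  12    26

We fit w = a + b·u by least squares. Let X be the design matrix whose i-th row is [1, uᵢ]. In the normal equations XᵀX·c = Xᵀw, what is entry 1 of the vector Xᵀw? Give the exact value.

Entry 1 ↔ basis 1, so (Xᵀw)_{1} = Σᵢ wᵢ = (1)·(-3) + (1)·(5) + (1)·(5) + (1)·(11) + (1)·(20) + (1)·(25) + (1)·(26) = 89.

89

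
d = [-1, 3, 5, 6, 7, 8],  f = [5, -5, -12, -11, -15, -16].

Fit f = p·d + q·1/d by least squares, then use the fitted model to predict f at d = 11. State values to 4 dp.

f̂ = -21.9524

Sums needed: Σd·d = 184, Σd·1/d = 6, Σ1/d·1/d = 857249/705600.
Moment sums: Σd·f = -379, Σ1/d·f = -1053/70.
Δ = 184·(857249/705600) − 6² = 16541527/88200.
p = ((-379)·(857249/705600) − 6·(-1053/70))/(16541527/88200) = -261211931/132332216; q = (184·(-1053/70) − 6·(-379))/(16541527/88200) = -43560720/16541527.
At d = 11: f̂ = (-261211931/132332216)·(11) + (-43560720/16541527)·(1/11) = -31955129411/1455654376.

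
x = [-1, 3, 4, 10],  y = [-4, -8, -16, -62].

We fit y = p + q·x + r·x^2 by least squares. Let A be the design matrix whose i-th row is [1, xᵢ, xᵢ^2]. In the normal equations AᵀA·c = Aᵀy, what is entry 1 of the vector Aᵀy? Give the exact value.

Entry 1 ↔ basis 1, so (Aᵀy)_{1} = Σᵢ yᵢ = (1)·(-4) + (1)·(-8) + (1)·(-16) + (1)·(-62) = -90.

-90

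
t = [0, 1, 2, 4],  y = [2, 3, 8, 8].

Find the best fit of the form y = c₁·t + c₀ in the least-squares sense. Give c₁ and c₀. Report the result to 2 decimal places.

c₁ = 1.63, c₀ = 2.40

Setting ∂/∂c₁ … = 0 gives: 21·c₁ + 7·c₀ = 51;  7·c₁ + 4·c₀ = 21.
det = 21·4 − 7² = 35.
c₁ = (51·4 − 7·21)/35 = 57/35; c₀ = (21·21 − 7·51)/35 = 12/5.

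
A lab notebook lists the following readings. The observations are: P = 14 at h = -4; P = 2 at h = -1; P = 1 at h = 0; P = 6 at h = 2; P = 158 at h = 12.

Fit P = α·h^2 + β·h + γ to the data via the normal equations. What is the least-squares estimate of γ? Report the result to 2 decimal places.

Compute the Gram sums: Σh^2·h^2 = 21009, Σh^2·h = 1671, Σh^2 = 165, Σh·h = 165, Σh = 9, Σ1 = 5.
For AᵀP: Σh^2·P = 23002, Σh·P = 1850, ΣP = 181.
Inverting the 3×3 Gram matrix, [α, β, γ]ᵀ = [17447/16986, 12889/16986, 2657/2831]ᵀ.

γ = 0.94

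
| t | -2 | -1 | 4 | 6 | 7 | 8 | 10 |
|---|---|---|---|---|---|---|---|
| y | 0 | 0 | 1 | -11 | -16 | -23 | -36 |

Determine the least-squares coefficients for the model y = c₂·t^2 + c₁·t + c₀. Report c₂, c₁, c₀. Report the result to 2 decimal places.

Sums needed: Σt^2·t^2 = 18066, Σt^2·t = 2126, Σt^2 = 270, Σt·t = 270, Σt = 32, Σ1 = 7.
Moment sums: Σt^2·y = -6236, Σt·y = -718, Σy = -85.
Row-reducing yields c₂ = -9015/18934, c₁ = 14561/18934, c₀ = 25622/9467.

c₂ = -0.48, c₁ = 0.77, c₀ = 2.71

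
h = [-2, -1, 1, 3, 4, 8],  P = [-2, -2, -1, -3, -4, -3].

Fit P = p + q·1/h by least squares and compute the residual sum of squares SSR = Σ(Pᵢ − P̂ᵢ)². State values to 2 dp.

Sums needed: Σ1 = 6, Σ1/h = 5/24, Σ1/h·1/h = 1405/576.
For AᵀP: ΣP = -15, Σ1/h·P = -3/8.
So AᵀA·[p, q]ᵀ = AᵀP: [[6, 5/24]; [5/24, 1405/576]]·[p, q]ᵀ = [-15, -3/8]ᵀ.
Eliminating q: (1405/576)·(row 1) − (5/24)·(row 2) gives (8405/576)·p = (1405/576)·(-15) − (5/24)·(-3/8) = -3505/96, so p = -4206/1681.
Then q = ((-3/8) − (5/24)·(-4206/1681))/(1405/576) = 504/8405.
Residuals: 4472/8405, 4724/8405, 12121/8405, -4353/8405, -12716/8405, -4248/8405; SSR = 46154/8405.

SSR = 5.49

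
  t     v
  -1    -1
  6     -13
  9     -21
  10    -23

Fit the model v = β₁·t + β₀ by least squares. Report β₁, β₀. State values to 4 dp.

β₁ = -2.0000, β₀ = -2.5000

Sums needed: Σt·t = 218, Σt = 24, Σ1 = 4.
Right-hand side: Σt·v = -496, Σv = -58.
So AᵀA·[β₁, β₀]ᵀ = Aᵀv: [[218, 24]; [24, 4]]·[β₁, β₀]ᵀ = [-496, -58]ᵀ.
Determinant 218·4 − 24² = 296.
β₁ = ((-496)·4 − 24·(-58))/296 = -2; β₀ = (218·(-58) − 24·(-496))/296 = -5/2.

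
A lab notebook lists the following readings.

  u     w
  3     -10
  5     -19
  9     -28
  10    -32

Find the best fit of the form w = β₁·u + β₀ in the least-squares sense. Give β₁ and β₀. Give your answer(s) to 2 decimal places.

β₁ = -2.94, β₀ = -2.41

The normal equations are: 215·β₁ + 27·β₀ = -697;  27·β₁ + 4·β₀ = -89.
Eliminating β₀: 4·(row 1) − 27·(row 2) gives 131·β₁ = 4·(-697) − 27·(-89) = -385, so β₁ = -385/131.
Then β₀ = ((-89) − 27·(-385/131))/4 = -316/131.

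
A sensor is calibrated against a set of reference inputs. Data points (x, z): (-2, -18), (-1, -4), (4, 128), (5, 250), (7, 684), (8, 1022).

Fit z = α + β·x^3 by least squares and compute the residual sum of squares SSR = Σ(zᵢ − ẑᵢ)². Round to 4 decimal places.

The normal equations are: 6·α + 1035·β = 2062;  1035·α + 399579·β = 797466.
Δ = 6·399579 − 1035² = 1326249.
α = (2062·399579 − 1035·797466)/1326249 = -20948/19221; β = (6·797466 − 1035·2062)/1326249 = 294514/147361.
Residuals: -407354/442083, -402986/442083, 521740/442083, 559804/442083, -188330/442083, -82874/442083; SSR = 2163088/442083.

SSR = 4.8929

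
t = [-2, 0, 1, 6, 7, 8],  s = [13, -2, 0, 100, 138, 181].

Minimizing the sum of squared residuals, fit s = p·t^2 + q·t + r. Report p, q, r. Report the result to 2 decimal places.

The normal system AᵀA·[p, q, r]ᵀ = Aᵀs is [[7810, 1064, 154]; [1064, 154, 20]; [154, 20, 6]]·[p, q, r]ᵀ = [21998, 2988, 430]ᵀ.
Solving the 3×3 system (Gaussian elimination) gives p = 7589/2523, q = -2938/2523, r = -48/29.

p = 3.01, q = -1.16, r = -1.66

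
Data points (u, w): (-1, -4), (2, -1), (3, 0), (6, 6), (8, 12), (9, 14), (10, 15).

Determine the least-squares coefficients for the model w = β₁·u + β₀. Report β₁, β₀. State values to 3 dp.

β₁ = 1.891, β₀ = -3.994

The normal equations are: 295·β₁ + 37·β₀ = 410;  37·β₁ + 7·β₀ = 42.
det = 295·7 − 37² = 696.
β₁ = (410·7 − 37·42)/696 = 329/174; β₀ = (295·42 − 37·410)/696 = -695/174.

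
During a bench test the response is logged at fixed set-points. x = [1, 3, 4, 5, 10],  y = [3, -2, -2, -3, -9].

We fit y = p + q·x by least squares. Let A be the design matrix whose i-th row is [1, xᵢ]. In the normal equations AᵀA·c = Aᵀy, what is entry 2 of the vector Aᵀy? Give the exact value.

-116

Entry 2 ↔ basis x, so (Aᵀy)_{2} = Σᵢ (x)·yᵢ = (1)·(3) + (3)·(-2) + (4)·(-2) + (5)·(-3) + (10)·(-9) = -116.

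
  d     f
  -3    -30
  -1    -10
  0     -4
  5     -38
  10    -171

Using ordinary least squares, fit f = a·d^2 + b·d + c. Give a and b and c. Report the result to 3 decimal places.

a = -1.961, b = 2.936, c = -4.115

With design matrix A, AᵀA = [[10707, 1097, 135]; [1097, 135, 11]; [135, 11, 5]] and Aᵀf = [-18330, -1800, -253]ᵀ.
Row-reducing yields a = -698423/356174, b = 1045773/356174, c = -732842/178087.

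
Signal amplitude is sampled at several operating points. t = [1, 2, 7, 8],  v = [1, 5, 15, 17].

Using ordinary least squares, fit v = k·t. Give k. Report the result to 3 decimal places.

k = 2.136

From the data, Σt·t = 118.
Moment sums: Σt·v = 252.
AᵀA·[k]ᵀ = Aᵀv becomes [[118]]·[k]ᵀ = [252]ᵀ.
k = 252/118 = 2.13559.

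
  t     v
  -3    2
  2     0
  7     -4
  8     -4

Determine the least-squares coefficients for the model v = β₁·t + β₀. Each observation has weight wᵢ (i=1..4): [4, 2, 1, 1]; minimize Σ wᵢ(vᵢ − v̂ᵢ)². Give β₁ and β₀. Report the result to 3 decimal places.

β₁ = -0.557, β₀ = 0.487

Normal-equation sums: Σwᵢ·t·t = 157, Σwᵢ·t = 7, Σwᵢ·1 = 8.
And Σwᵢ·t·v = -84, Σwᵢ·v = 0.
MᵀWM·[β₁, β₀]ᵀ = MᵀWv becomes [[157, 7]; [7, 8]]·[β₁, β₀]ᵀ = [-84, 0]ᵀ.
Determinant 157·8 − 7² = 1207.
β₁ = ((-84)·8 − 7·0)/1207 = -672/1207; β₀ = (157·0 − 7·(-84))/1207 = 588/1207.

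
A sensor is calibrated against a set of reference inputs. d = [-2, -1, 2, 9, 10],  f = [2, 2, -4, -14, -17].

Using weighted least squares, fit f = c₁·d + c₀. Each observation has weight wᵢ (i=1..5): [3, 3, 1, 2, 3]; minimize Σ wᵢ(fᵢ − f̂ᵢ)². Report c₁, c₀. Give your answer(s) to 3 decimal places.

From the data, Σwᵢ·d·d = 481, Σwᵢ·d = 41, Σwᵢ·1 = 12.
For AᵀWf: Σwᵢ·d·f = -788, Σwᵢ·f = -71.
So AᵀWA·[c₁, c₀]ᵀ = AᵀWf: [[481, 41]; [41, 12]]·[c₁, c₀]ᵀ = [-788, -71]ᵀ.
Determinant 481·12 − 41² = 4091.
c₁ = ((-788)·12 − 41·(-71))/4091 = -6545/4091; c₀ = (481·(-71) − 41·(-788))/4091 = -1843/4091.

c₁ = -1.600, c₀ = -0.451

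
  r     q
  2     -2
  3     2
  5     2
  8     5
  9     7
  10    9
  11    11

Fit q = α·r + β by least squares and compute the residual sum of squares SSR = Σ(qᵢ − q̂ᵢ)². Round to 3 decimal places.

Forming XᵀX = [[404, 48]; [48, 7]] and Xᵀq = [326, 34]ᵀ gives XᵀX·[α, β]ᵀ = Xᵀq.
Δ = 404·7 − 48² = 524.
α = (326·7 − 48·34)/524 = 325/262; β = (404·34 − 48·326)/524 = -478/131.
Residuals: -109/131, 505/262, -145/262, -167/131, -135/262, 32/131, 263/262; SSR = 1005/131.

SSR = 7.672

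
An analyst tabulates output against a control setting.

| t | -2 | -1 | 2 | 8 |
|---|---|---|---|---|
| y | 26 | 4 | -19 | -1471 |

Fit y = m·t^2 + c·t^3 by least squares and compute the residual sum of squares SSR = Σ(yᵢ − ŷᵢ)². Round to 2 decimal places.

SSR = 3.53

Normal-equation sums: Σt^2·t^2 = 4129, Σt^2·t^3 = 32767, Σt^3·t^3 = 262273.
Right-hand side: Σt^2·y = -94112, Σt^3·y = -753516.
So XᵀX·[m, c]ᵀ = Xᵀy: [[4129, 32767]; [32767, 262273]]·[m, c]ᵀ = [-94112, -753516]ᵀ.
Δ = 4129·262273 − 32767² = 9248928.
m = ((-94112)·262273 − 32767·(-753516))/9248928 = 1855549/2312232; c = (4129·(-753516) − 32767·(-94112))/9248928 = -6874915/2312232.
Residuals: -191957/192686, 64808/289029, 911179/578058, -11491/289029; SSR = 2039939/578058.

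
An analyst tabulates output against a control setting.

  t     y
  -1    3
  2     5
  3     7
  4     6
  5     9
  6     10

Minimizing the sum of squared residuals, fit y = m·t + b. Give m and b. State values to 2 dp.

m = 0.98, b = 3.55

The normal equations are: 91·m + 19·b = 157;  19·m + 6·b = 40.
(Σt·t = 91, Σt = 19, Σ1 = 6, Σt·y = 157, Σy = 40.)
Δ = 91·6 − 19² = 185.
m = (157·6 − 19·40)/185 = 182/185; b = (91·40 − 19·157)/185 = 657/185.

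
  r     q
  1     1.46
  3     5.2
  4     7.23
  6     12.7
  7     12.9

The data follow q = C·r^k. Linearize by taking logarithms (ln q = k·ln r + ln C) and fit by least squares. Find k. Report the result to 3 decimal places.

With ln qᵢ as the transformed response and ln rᵢ as the regressor:
Σln r = 6.2226, Σ(ln r)² = 10.1257, Σln q = 9.1042, Σln r·ln q = 14.0837.
Normal system: [[10.1257, 6.2226]; [6.2226, 5]]·[k, ln C]ᵀ = [14.0837, 9.1042]ᵀ.
Δ = 10.1257·5 − (6.2226)² = 11.9082; k = (14.0837·5 − 6.2226·9.1042)/11.9082 = 1.15612, ln C = (10.1257·9.1042 − 6.2226·14.0837)/11.9082 = 0.38202.

k = 1.156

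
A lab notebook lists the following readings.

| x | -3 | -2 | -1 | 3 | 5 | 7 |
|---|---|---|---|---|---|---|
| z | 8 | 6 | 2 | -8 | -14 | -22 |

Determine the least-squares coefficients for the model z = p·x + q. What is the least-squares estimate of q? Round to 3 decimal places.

With design matrix A, AᵀA = [[97, 9]; [9, 6]] and Aᵀz = [-286, -28]ᵀ.
Determinant 97·6 − 9² = 501.
p = ((-286)·6 − 9·(-28))/501 = -488/167; q = (97·(-28) − 9·(-286))/501 = -142/501.

q = -0.283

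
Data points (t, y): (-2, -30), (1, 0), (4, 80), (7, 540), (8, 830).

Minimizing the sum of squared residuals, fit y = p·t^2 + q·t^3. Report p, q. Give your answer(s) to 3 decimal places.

Normal-equation sums: Σt^2·t^2 = 6770, Σt^2·t^3 = 50568, Σt^3·t^3 = 383954.
For Aᵀy: Σt^2·y = 80740, Σt^3·y = 615540.
Determinant 6770·383954 − 50568² = 42245956.
p = (80740·383954 − 50568·615540)/42245956 = -31545190/10561489; q = (6770·615540 − 50568·80740)/42245956 = 21086370/10561489.

p = -2.987, q = 1.997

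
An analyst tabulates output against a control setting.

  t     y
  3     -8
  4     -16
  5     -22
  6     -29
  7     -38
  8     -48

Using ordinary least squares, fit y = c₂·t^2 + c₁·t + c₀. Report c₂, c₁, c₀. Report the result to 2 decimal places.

c₂ = -0.39, c₁ = -3.48, c₀ = 5.33

With design matrix M, MᵀM = [[8755, 1287, 199]; [1287, 199, 33]; [199, 33, 6]] and Mᵀy = [-6856, -1022, -161]ᵀ.
Solving the 3×3 system (Gaussian elimination) gives c₂ = -11/28, c₁ = -487/140, c₀ = 373/70.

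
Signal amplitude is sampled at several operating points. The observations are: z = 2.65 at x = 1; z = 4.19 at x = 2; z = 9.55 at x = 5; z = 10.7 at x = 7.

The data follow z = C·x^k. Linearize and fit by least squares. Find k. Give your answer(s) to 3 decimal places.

k = 0.753

Linearized form: ln z = k·ln x + ln C. From the 4 transformed points,
Σln x = 4.2485, Σ(ln x)² = 6.8573, Σln z = 7.0340, Σln x·ln z = 9.2371.
Equations: 6.8573·k + 4.2485·ln C = 9.2371;  4.2485·k + 4·ln C = 7.0340.
Slope k = (n·Σln x·ln z − Σln x·Σln z)/(n·Σ(ln x)² − (Σln x)²) = (4·9.2371 − 4.2485·7.0340)/9.3795 = 0.75317; ln C = (Σln z − k·Σln x)/n = 0.95855.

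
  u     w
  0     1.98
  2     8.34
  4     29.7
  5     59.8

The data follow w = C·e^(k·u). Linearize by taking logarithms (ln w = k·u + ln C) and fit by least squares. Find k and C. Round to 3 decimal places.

k = 0.676, C = 2.038

Taking logs, ln w = k·u + ln C, so regress ln w on u.
Σu = 11.0000, Σ(u)² = 45.0000, Σln w = 10.2863, Σu·ln w = 38.2617.
Equations: 45.0000·k + 11.0000·ln C = 38.2617;  11.0000·k + 4·ln C = 10.2863.
Slope k = (n·Σu·ln w − Σu·Σln w)/(n·Σ(u)² − (Σu)²) = (4·38.2617 − 11.0000·10.2863)/59.0000 = 0.67623; ln C = (Σln w − k·Σu)/n = 0.71195, so C = exp(0.71195) = 2.03796.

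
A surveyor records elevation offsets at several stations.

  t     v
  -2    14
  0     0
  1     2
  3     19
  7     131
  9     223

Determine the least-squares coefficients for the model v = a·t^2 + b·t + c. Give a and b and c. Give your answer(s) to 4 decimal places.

With design matrix M, MᵀM = [[9060, 1092, 144]; [1092, 144, 18]; [144, 18, 6]] and Mᵀv = [24711, 2955, 389]ᵀ.
Inverting the 3×3 Gram matrix, [a, b, c]ᵀ = [2263/764, -3543/1910, -1979/2865]ᵀ.

a = 2.9620, b = -1.8550, c = -0.6908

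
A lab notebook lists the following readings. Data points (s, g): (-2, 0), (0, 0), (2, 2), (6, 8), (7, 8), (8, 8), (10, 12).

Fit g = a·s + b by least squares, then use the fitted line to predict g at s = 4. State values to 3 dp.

Normal-equation sums: Σs·s = 257, Σs = 31, Σ1 = 7.
For Mᵀg: Σs·g = 292, Σg = 38.
MᵀM·[a, b]ᵀ = Mᵀg becomes [[257, 31]; [31, 7]]·[a, b]ᵀ = [292, 38]ᵀ.
Δ = 257·7 − 31² = 838.
a = (292·7 − 31·38)/838 = 433/419; b = (257·38 − 31·292)/838 = 357/419.
At s = 4: ĝ = (433/419)·(4) + (357/419)·(1) = 2089/419.

ĝ = 4.986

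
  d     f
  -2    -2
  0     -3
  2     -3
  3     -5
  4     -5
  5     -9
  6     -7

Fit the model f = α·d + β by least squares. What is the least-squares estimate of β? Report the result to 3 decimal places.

β = -2.886

Normal-equation sums: Σd·d = 94, Σd = 18, Σ1 = 7.
For Mᵀf: Σd·f = -124, Σf = -34.
So MᵀM·[α, β]ᵀ = Mᵀf: [[94, 18]; [18, 7]]·[α, β]ᵀ = [-124, -34]ᵀ.
det = 94·7 − 18² = 334.
α = ((-124)·7 − 18·(-34))/334 = -128/167; β = (94·(-34) − 18·(-124))/334 = -482/167.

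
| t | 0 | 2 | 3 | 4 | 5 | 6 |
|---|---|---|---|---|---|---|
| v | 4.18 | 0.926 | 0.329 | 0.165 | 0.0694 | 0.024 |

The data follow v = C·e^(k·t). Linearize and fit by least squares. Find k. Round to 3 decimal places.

k = -0.852

Let Y = ln v. Fitting Y = k·t + ln C by least squares:
Σt = 20.0000, Σ(t)² = 90.0000, Σln v = -7.9576, Σt·ln v = -46.4136.
Equations: 90.0000·k + 20.0000·ln C = -46.4136;  20.0000·k + 6·ln C = -7.9576.
Slope k = (n·Σt·ln v − Σt·Σln v)/(n·Σ(t)² − (Σt)²) = (6·-46.4136 − 20.0000·-7.9576)/140.0000 = -0.85235; ln C = (Σln v − k·Σt)/n = 1.51489.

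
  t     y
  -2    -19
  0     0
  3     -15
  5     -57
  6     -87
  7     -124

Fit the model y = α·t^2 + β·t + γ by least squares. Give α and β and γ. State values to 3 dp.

The normal system MᵀM·[α, β, γ]ᵀ = Mᵀy is [[4419, 703, 123]; [703, 123, 19]; [123, 19, 6]]·[α, β, γ]ᵀ = [-10844, -1682, -302]ᵀ.
Inverting the 3×3 Gram matrix, [α, β, γ]ᵀ = [-5897/1904, 7433/1904, 379/476]ᵀ.

α = -3.097, β = 3.904, γ = 0.796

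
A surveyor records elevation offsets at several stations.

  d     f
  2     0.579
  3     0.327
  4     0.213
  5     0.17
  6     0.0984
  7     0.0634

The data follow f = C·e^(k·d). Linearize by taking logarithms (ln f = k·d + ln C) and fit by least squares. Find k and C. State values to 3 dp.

Taking logs, ln f = k·d + ln C, so regress ln f on d.
Σd = 27.0000, Σ(d)² = 139.0000, Σln f = -10.0597, Σd·ln f = -52.7123.
Normal system: [[139.0000, 27.0000]; [27.0000, 6]]·[k, ln C]ᵀ = [-52.7123, -10.0597]ᵀ.
Δ = 139.0000·6 − (27.0000)² = 105.0000; k = (-52.7123·6 − 27.0000·-10.0597)/105.0000 = -0.42536, ln C = (139.0000·-10.0597 − 27.0000·-52.7123)/105.0000 = 0.23749, so C = exp(0.23749) = 1.26806.

k = -0.425, C = 1.268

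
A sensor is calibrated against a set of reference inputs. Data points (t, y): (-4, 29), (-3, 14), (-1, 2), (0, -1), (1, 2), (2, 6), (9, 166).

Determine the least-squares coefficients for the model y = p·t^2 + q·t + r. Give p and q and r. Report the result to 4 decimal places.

Setting ∂/∂p … = 0 gives: 6916·p + 646·q + 112·r = 14064;  646·p + 112·q + 4·r = 1348;  112·p + 4·q + 7·r = 218.
Solving the 3×3 system (Gaussian elimination) gives p = 87170/43449, q = 1052/2069, r = -54218/43449.

p = 2.0063, q = 0.5085, r = -1.2479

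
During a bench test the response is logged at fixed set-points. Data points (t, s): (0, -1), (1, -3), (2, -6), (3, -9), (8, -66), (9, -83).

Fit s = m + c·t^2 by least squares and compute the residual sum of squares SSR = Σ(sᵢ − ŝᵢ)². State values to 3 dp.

SSR = 2.922

Sums needed: Σ1 = 6, Σt^2 = 159, Σt^2·t^2 = 10755.
And Σs = -168, Σt^2·s = -11055.
Normal equations: [[6, 159]; [159, 10755]]·[m, c]ᵀ = [-168, -11055]ᵀ.
Δ = 6·10755 − 159² = 39249.
m = ((-168)·10755 − 159·(-11055))/39249 = -5455/4361; c = (6·(-11055) − 159·(-168))/39249 = -4402/4361.
Residuals: 1094/4361, -3226/4361, -3103/4361, 832/623, -643/4361, 54/4361; SSR = 12742/4361.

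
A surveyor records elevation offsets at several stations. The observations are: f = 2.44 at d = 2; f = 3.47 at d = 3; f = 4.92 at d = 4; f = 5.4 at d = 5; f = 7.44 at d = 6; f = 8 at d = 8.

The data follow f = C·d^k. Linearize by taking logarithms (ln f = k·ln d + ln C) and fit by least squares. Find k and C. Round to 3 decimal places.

k = 0.900, C = 1.329

Linearized form: ln f = k·ln d + ln C. From the 6 transformed points,
Sums: Σln d = 8.6587, Σ(ln d)² = 13.7340, Σln f = 9.5022, Σln d·ln f = 14.8280.
Normal system: [[13.7340, 8.6587]; [8.6587, 6]]·[k, ln C]ᵀ = [14.8280, 9.5022]ᵀ.
Slope k = (n·Σln d·ln f − Σln d·Σln f)/(n·Σ(ln d)² − (Σln d)²) = (6·14.8280 − 8.6587·9.5022)/7.4309 = 0.90049; ln C = (Σln f − k·Σln d)/n = 0.28418, so C = exp(0.28418) = 1.32867.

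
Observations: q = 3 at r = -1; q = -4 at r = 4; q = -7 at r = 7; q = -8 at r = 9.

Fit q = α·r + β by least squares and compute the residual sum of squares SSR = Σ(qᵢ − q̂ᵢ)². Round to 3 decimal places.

SSR = 1.824

AᵀA·[α, β]ᵀ = Aᵀq reads: 147·α + 19·β = -140;  19·α + 4·β = -16.
(Σr·r = 147, Σr = 19, Σ1 = 4, Σr·q = -140, Σq = -16.)
Determinant 147·4 − 19² = 227.
α = ((-140)·4 − 19·(-16))/227 = -256/227; β = (147·(-16) − 19·(-140))/227 = 308/227.
Residuals: 117/227, -192/227, -105/227, 180/227; SSR = 414/227.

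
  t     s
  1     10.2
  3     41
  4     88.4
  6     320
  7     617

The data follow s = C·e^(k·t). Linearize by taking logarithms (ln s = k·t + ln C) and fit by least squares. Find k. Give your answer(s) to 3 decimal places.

Taking logs, ln s = k·t + ln C, so regress ln s on t.
Σt = 21.0000, Σ(t)² = 111.0000, Σln s = 22.7110, Σt·ln s = 110.9746.
Equations: 111.0000·k + 21.0000·ln C = 110.9746;  21.0000·k + 5·ln C = 22.7110.
Solving (det = 114.0000): k = 0.68370, ln C = 1.67067.

k = 0.684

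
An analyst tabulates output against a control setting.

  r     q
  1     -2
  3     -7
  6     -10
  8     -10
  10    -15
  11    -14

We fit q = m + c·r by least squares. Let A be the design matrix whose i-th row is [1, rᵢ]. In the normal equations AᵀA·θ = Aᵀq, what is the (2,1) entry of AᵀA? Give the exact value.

Row 2 ↔ basis r, column 1 ↔ basis 1, so (AᵀA)_{2,1} = Σᵢ r = (1)·(1) + (3)·(1) + (6)·(1) + (8)·(1) + (10)·(1) + (11)·(1) = 39.

39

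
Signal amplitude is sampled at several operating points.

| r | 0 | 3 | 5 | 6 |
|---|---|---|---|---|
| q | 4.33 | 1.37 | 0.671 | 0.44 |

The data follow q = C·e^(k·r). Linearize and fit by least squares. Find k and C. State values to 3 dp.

Taking logs, ln q = k·r + ln C, so regress ln q on r.
Σr = 14.0000, Σ(r)² = 70.0000, Σln q = 0.5604, Σr·ln q = -5.9764.
Equations: 70.0000·k + 14.0000·ln C = -5.9764;  14.0000·k + 4·ln C = 0.5604.
Δ = 70.0000·4 − (14.0000)² = 84.0000; k = (-5.9764·4 − 14.0000·0.5604)/84.0000 = -0.37799, ln C = (70.0000·0.5604 − 14.0000·-5.9764)/84.0000 = 1.46307, so C = exp(1.46307) = 4.31921.

k = -0.378, C = 4.319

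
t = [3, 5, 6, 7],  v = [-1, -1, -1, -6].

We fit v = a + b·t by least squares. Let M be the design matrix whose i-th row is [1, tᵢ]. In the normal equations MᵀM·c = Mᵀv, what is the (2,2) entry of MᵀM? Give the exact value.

119

Row 2 ↔ basis t, column 2 ↔ basis t, so (MᵀM)_{2,2} = Σᵢ (t)·(t) = (3)·(3) + (5)·(5) + (6)·(6) + (7)·(7) = 119.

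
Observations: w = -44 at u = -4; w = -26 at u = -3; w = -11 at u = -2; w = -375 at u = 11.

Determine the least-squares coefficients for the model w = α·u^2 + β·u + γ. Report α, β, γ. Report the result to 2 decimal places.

From the data, Σu^2·u^2 = 14994, Σu^2·u = 1232, Σu^2 = 150, Σu·u = 150, Σu = 2, Σ1 = 4.
Right-hand side: Σu^2·w = -46357, Σu·w = -3849, Σw = -456.
Row-reducing yields α = -3859/1303, β = -1700/1303, γ = -5959/2606.

α = -2.96, β = -1.30, γ = -2.29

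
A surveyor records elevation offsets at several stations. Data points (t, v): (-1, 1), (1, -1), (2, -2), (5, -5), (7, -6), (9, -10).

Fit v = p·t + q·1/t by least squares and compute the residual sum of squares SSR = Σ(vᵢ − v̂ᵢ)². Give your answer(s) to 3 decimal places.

SSR = 1.970

From the data, Σt·t = 161, Σt·1/t = 6, Σ1/t·1/t = 921901/396900.
Right-hand side: Σt·v = -163, Σ1/t·v = -376/63.
Eliminating q: (921901/396900)·(row 1) − 6·(row 2) gives (19162523/56700)·p = (921901/396900)·(-163) − 6·(-376/63) = -136057063/396900, so p = -136057063/134137661.
Then q = ((-376/63) − 6·(-136057063/134137661))/(921901/396900) = 970200/19162523.
Residuals: 4871998/134137661, -4871998/134137661, 443104/134137661, 8238730/134137661, 20943325/19162523, -117617643/134137661; SSR = 264220918/134137661.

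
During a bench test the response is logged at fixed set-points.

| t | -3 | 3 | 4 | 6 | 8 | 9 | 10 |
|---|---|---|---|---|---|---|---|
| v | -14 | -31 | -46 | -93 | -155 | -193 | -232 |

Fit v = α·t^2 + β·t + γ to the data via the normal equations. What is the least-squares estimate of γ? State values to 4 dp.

With design matrix M, MᵀM = [[22371, 2521, 315]; [2521, 315, 37]; [315, 37, 7]] and Mᵀv = [-53242, -6090, -764]ᵀ.
Row-reducing yields α = -434345/215338, β = -586231/215338, γ = -429215/107669.

γ = -3.9864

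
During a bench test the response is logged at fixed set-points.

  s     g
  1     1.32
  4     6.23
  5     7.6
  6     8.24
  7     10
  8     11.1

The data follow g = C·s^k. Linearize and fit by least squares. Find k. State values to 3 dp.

k = 1.030

With ln gᵢ as the transformed response and ln sᵢ as the regressor:
Σln s = 8.8128, Σ(ln s)² = 15.8331, Σln g = 10.9537, Σln s·ln g = 19.0648.
Equations: 15.8331·k + 8.8128·ln C = 19.0648;  8.8128·k + 6·ln C = 10.9537.
Δ = 15.8331·6 − (8.8128)² = 17.3327; k = (19.0648·6 − 8.8128·10.9537)/17.3327 = 1.03017, ln C = (15.8331·10.9537 − 8.8128·19.0648)/17.3327 = 0.31250.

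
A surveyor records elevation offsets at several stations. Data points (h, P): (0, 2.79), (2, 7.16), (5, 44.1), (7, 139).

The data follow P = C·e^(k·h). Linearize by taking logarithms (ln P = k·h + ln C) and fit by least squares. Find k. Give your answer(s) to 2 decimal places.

With ln Pᵢ as the transformed response and hᵢ as the regressor:
AᵀA = [[78.0000, 14.0000]; [14.0000, 4]], rhs = [57.4106, 11.7155]ᵀ  (here Σh = 14.0000, Σ(h)² = 78.0000, Σln P = 11.7155, Σh·ln P = 57.4106).
Slope k = (n·Σh·ln P − Σh·Σln P)/(n·Σ(h)² − (Σh)²) = (4·57.4106 − 14.0000·11.7155)/116.0000 = 0.56574; ln C = (Σln P − k·Σh)/n = 0.94878.

k = 0.57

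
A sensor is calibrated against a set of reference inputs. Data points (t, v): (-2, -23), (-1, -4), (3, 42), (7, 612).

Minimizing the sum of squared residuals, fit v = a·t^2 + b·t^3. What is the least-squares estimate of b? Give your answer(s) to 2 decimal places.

b = 1.99

Entries of XᵀX: Σt^2·t^2 = 2499, Σt^2·t^3 = 17017, Σt^3·t^3 = 118443.
For Xᵀv: Σt^2·v = 30270, Σt^3·v = 211238.
Normal equations: [[2499, 17017]; [17017, 118443]]·[a, b]ᵀ = [30270, 211238]ᵀ.
Eliminating b: 118443·(row 1) − 17017·(row 2) gives 6410768·a = 118443·30270 − 17017·211238 = -9367436, so a = -180143/123284.
Then b = (211238 − 17017·(-180143/123284))/118443 = 26847/13468.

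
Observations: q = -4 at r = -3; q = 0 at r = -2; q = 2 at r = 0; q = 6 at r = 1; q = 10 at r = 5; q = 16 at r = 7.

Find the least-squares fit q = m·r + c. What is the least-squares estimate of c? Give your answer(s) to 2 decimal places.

XᵀX·[m, c]ᵀ = Xᵀq reads: 88·m + 8·c = 180;  8·m + 6·c = 30.
(Σr·r = 88, Σr = 8, Σ1 = 6, Σr·q = 180, Σq = 30.)
Determinant 88·6 − 8² = 464.
m = (180·6 − 8·30)/464 = 105/58; c = (88·30 − 8·180)/464 = 75/29.

c = 2.59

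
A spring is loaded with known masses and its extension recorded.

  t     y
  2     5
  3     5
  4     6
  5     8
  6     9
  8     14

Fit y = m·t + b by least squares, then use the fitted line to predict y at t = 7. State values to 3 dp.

From the data, Σt·t = 154, Σt = 28, Σ1 = 6.
Right-hand side: Σt·y = 255, Σy = 47.
So AᵀA·[m, b]ᵀ = Aᵀy: [[154, 28]; [28, 6]]·[m, b]ᵀ = [255, 47]ᵀ.
det = 154·6 − 28² = 140.
m = (255·6 − 28·47)/140 = 107/70; b = (154·47 − 28·255)/140 = 7/10.
At t = 7: ŷ = (107/70)·(7) + (7/10)·(1) = 57/5.

ŷ = 11.400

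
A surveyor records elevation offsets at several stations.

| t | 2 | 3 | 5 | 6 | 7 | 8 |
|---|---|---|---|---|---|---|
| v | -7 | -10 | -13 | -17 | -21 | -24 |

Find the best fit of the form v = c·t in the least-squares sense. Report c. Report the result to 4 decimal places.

From the data, Σt·t = 187.
And Σt·v = -550.
c = (-550)/187 = -2.94118.

c = -2.9412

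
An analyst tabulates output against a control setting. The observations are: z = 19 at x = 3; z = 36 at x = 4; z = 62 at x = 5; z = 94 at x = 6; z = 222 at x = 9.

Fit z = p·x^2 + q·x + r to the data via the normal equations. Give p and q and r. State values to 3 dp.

With design matrix A, AᵀA = [[8819, 1161, 167]; [1161, 167, 27]; [167, 27, 5]] and Aᵀz = [23663, 3073, 433]ᵀ.
Row-reducing yields p = 442/147, q = -103/49, r = -52/21.

p = 3.007, q = -2.102, r = -2.476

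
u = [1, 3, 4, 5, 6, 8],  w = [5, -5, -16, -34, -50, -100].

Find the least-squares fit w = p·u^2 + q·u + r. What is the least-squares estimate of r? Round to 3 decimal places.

r = 5.027

Normal-equation sums: Σu^2·u^2 = 6355, Σu^2·u = 945, Σu^2 = 151, Σu·u = 151, Σu = 27, Σ1 = 6.
And Σu^2·w = -9346, Σu·w = -1344, Σw = -200.
XᵀX·[p, q, r]ᵀ = Xᵀw becomes [[6355, 945, 151]; [945, 151, 27]; [151, 27, 6]]·[p, q, r]ᵀ = [-9346, -1344, -200]ᵀ.
Solving the 3×3 system (Gaussian elimination) gives p = -475/248, q = 32001/14632, r = 36779/7316.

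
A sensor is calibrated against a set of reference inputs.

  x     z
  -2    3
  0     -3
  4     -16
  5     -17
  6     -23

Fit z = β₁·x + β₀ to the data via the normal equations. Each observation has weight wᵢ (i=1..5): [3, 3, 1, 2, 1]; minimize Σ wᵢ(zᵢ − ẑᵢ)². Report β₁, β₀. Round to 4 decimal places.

Forming AᵀWA = [[114, 14]; [14, 10]] and AᵀWz = [-390, -73]ᵀ gives AᵀWA·[β₁, β₀]ᵀ = AᵀWz.
Eliminating β₀: 10·(row 1) − 14·(row 2) gives 944·β₁ = 10·(-390) − 14·(-73) = -2878, so β₁ = -1439/472.
Then β₀ = ((-73) − 14·(-1439/472))/10 = -1431/472.

β₁ = -3.0487, β₀ = -3.0318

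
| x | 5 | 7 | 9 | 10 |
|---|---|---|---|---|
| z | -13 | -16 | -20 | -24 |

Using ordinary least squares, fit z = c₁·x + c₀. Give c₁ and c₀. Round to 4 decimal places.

With design matrix M, MᵀM = [[255, 31]; [31, 4]] and Mᵀz = [-597, -73]ᵀ.
Determinant 255·4 − 31² = 59.
c₁ = ((-597)·4 − 31·(-73))/59 = -125/59; c₀ = (255·(-73) − 31·(-597))/59 = -108/59.

c₁ = -2.1186, c₀ = -1.8305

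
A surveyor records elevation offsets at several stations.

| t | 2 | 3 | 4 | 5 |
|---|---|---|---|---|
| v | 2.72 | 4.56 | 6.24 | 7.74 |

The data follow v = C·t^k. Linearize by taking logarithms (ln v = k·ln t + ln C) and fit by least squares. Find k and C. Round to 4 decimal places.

k = 1.1459, C = 1.2553

With ln vᵢ as the transformed response and ln tᵢ as the regressor:
Over the data: Σln t = 4.7875, Σ(ln t)² = 6.1995, Σln v = 6.3953, Σln t·ln v = 8.1924.
Normal system: [[6.1995, 4.7875]; [4.7875, 4]]·[k, ln C]ᵀ = [8.1924, 6.3953]ᵀ.
Δ = 6.1995·4 − (4.7875)² = 1.8779; k = (8.1924·4 − 4.7875·6.3953)/1.8779 = 1.14586, ln C = (6.1995·6.3953 − 4.7875·8.1924)/1.8779 = 0.22739, so C = exp(0.22739) = 1.25532.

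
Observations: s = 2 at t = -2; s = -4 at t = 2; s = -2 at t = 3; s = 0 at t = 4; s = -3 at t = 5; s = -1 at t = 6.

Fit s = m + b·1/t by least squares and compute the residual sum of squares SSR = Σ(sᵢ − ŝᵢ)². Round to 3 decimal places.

SSR = 6.365

From the data, Σ1 = 6, Σ1/t = 19/20, Σ1/t·1/t = 2669/3600.
For Xᵀs: Σs = -8, Σ1/t·s = -133/30.
XᵀX·[m, b]ᵀ = Xᵀs becomes [[6, 19/20]; [19/20, 2669/3600]]·[m, b]ᵀ = [-8, -133/30]ᵀ.
det = 6·(2669/3600) − (19/20)² = 851/240.
m = ((-8)·(2669/3600) − (19/20)·(-133/30))/(851/240) = -1238/2553; b = (6·(-133/30) − (19/20)·(-8))/(851/240) = -4560/851.
Residuals: -496/2553, -2134/2553, 692/2553, 4658/2553, -3685/2553, 965/2553; SSR = 16250/2553.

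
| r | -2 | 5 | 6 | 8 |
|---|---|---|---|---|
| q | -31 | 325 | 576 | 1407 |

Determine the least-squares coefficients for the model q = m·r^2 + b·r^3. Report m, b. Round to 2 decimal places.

m = -1.94, b = 2.99

The normal system MᵀM·[m, b]ᵀ = Mᵀq is [[6033, 43637]; [43637, 324489]]·[m, b]ᵀ = [118785, 885673]ᵀ.
Eliminating b: 324489·(row 1) − 43637·(row 2) gives 53454368·m = 324489·118785 − 43637·885673 = -103686836, so m = -2356519/1214872.
Then b = (885673 − 43637·(-2356519/1214872))/324489 = 39961041/13363592.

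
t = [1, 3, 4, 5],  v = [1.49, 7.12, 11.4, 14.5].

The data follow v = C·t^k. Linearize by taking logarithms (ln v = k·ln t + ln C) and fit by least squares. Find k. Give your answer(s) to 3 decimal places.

Linearized form: ln v = k·ln t + ln C. From the 4 transformed points,
XᵀX = [[5.7191, 4.0943]; [4.0943, 4]], rhs = [9.8341, 7.4694]ᵀ  (here Σln t = 4.0943, Σ(ln t)² = 5.7191, Σln v = 7.4694, Σln t·ln v = 9.8341).
Slope k = (n·Σln t·ln v − Σln t·Σln v)/(n·Σ(ln t)² − (Σln t)²) = (4·9.8341 − 4.0943·7.4694)/6.1125 = 1.43209; ln C = (Σln v − k·Σln t)/n = 0.40149.

k = 1.432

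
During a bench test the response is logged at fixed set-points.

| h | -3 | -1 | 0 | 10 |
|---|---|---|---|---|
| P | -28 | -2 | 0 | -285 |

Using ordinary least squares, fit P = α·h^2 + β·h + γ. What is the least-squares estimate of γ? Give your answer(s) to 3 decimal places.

γ = 0.686

Entries of XᵀX: Σh^2·h^2 = 10082, Σh^2·h = 972, Σh^2 = 110, Σh·h = 110, Σh = 6, Σ1 = 4.
And Σh^2·P = -28754, Σh·P = -2764, ΣP = -315.
Normal equations: [[10082, 972, 110]; [972, 110, 6]; [110, 6, 4]]·[α, β, γ]ᵀ = [-28754, -2764, -315]ᵀ.
Inverting the 3×3 Gram matrix, [α, β, γ]ᵀ = [-180001/61508, 42725/61508, 42185/61508]ᵀ.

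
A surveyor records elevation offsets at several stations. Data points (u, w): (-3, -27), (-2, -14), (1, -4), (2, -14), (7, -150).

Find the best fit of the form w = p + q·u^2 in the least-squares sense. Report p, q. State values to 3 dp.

Setting ∂/∂p … = 0 gives: 5·p + 67·q = -209;  67·p + 2515·q = -7709.
Determinant 5·2515 − 67² = 8086.
p = ((-209)·2515 − 67·(-7709))/8086 = -4566/4043; q = (5·(-7709) − 67·(-209))/8086 = -12271/4043.

p = -1.129, q = -3.035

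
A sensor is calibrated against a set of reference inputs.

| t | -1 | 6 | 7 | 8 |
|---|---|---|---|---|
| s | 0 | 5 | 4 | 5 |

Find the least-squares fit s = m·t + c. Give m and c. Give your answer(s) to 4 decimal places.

m = 0.5600, c = 0.7000

AᵀA·[m, c]ᵀ = Aᵀs reads: 150·m + 20·c = 98;  20·m + 4·c = 14.
det = 150·4 − 20² = 200.
m = (98·4 − 20·14)/200 = 14/25; c = (150·14 − 20·98)/200 = 7/10.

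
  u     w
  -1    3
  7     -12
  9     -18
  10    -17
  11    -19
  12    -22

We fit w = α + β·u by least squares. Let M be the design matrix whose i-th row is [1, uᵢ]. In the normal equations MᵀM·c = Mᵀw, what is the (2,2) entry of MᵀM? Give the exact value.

496

Row 2 ↔ basis u, column 2 ↔ basis u, so (MᵀM)_{2,2} = Σᵢ (u)·(u) = (-1)·(-1) + (7)·(7) + (9)·(9) + (10)·(10) + (11)·(11) + (12)·(12) = 496.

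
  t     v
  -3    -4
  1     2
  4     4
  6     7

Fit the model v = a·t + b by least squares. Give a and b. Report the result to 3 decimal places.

The normal equations are: 62·a + 8·b = 72;  8·a + 4·b = 9.
(Σt·t = 62, Σt = 8, Σ1 = 4, Σt·v = 72, Σv = 9.)
det = 62·4 − 8² = 184.
a = (72·4 − 8·9)/184 = 27/23; b = (62·9 − 8·72)/184 = -9/92.

a = 1.174, b = -0.098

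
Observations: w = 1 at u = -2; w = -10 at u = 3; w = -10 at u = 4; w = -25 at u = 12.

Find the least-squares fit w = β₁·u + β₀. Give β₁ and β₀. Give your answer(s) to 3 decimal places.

β₁ = -1.836, β₀ = -3.196

Compute the Gram sums: Σu·u = 173, Σu = 17, Σ1 = 4.
Moment sums: Σu·w = -372, Σw = -44.
Eliminating β₀: 4·(row 1) − 17·(row 2) gives 403·β₁ = 4·(-372) − 17·(-44) = -740, so β₁ = -740/403.
Then β₀ = ((-44) − 17·(-740/403))/4 = -1288/403.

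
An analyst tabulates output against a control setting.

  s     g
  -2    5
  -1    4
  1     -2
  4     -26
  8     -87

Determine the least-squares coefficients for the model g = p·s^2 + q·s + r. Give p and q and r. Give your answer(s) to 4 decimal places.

p = -1.0000, q = -3.1515, r = 2.3030

From the data, Σs^2·s^2 = 4370, Σs^2·s = 568, Σs^2 = 86, Σs·s = 86, Σs = 10, Σ1 = 5.
Moment sums: Σs^2·g = -5962, Σs·g = -816, Σg = -106.
AᵀA·[p, q, r]ᵀ = Aᵀg becomes [[4370, 568, 86]; [568, 86, 10]; [86, 10, 5]]·[p, q, r]ᵀ = [-5962, -816, -106]ᵀ.
Inverting the 3×3 Gram matrix, [p, q, r]ᵀ = [-1, -104/33, 76/33]ᵀ.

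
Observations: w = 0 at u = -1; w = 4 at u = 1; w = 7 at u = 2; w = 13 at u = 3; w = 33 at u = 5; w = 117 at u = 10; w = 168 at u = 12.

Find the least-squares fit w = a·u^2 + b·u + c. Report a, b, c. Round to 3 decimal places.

a = 1.070, b = 1.044, c = 0.678

The normal system MᵀM·[a, b, c]ᵀ = Mᵀw is [[31460, 2888, 284]; [2888, 284, 32]; [284, 32, 7]]·[a, b, c]ᵀ = [36866, 3408, 342]ᵀ.
Solving the 3×3 system (Gaussian elimination) gives a = 204565/191202, b = 99793/95601, c = 21616/31867.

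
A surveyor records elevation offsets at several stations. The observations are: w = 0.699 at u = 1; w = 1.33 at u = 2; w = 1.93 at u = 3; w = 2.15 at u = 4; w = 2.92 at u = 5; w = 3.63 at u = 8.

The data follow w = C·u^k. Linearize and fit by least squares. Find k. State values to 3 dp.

With ln wᵢ as the transformed response and ln uᵢ as the regressor:
Σln u = 6.8669, Σ(ln u)² = 10.5236, Σln w = 3.7109, Σln u·ln w = 6.3867.
Normal system: [[10.5236, 6.8669]; [6.8669, 6]]·[k, ln C]ᵀ = [6.3867, 3.7109]ᵀ.
Δ = 10.5236·6 − (6.8669)² = 15.9867; k = (6.3867·6 − 6.8669·3.7109)/15.9867 = 0.80304, ln C = (10.5236·3.7109 − 6.8669·6.3867)/15.9867 = -0.30059.

k = 0.803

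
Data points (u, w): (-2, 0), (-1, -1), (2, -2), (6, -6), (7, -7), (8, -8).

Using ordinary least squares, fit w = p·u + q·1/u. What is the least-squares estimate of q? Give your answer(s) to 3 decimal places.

The normal system AᵀA·[p, q]ᵀ = Aᵀw is [[158, 6]; [6, 44137/28224]]·[p, q]ᵀ = [-152, -3]ᵀ.
Determinant 158·(44137/28224) − 6² = 2978791/14112.
p = ((-152)·(44137/28224) − 6·(-3))/(2978791/14112) = -3100396/2978791; q = (158·(-3) − 6·(-152))/(2978791/14112) = 6181056/2978791.

q = 2.075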